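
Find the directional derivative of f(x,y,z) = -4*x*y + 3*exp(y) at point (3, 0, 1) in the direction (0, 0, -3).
0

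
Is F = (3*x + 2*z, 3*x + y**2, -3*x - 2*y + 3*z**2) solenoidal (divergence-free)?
No, ∇·F = 2*y + 6*z + 3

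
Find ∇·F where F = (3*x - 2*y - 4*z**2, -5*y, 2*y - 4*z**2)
-8*z - 2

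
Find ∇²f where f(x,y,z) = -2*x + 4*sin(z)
-4*sin(z)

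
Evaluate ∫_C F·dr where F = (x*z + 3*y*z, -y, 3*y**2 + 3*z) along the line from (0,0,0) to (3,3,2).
87/2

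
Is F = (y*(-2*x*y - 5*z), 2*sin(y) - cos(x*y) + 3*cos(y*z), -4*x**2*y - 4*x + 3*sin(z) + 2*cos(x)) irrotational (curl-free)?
No, ∇×F = (-4*x**2 + 3*y*sin(y*z), 8*x*y - 5*y + 2*sin(x) + 4, 4*x*y + y*sin(x*y) + 5*z)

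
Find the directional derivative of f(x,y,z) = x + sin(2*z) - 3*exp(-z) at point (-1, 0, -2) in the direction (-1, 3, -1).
-sqrt(11)*(2*cos(4) + 1 + 3*exp(2))/11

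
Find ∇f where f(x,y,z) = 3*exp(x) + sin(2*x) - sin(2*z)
(3*exp(x) + 2*cos(2*x), 0, -2*cos(2*z))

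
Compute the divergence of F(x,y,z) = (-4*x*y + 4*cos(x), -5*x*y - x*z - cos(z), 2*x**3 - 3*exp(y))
-5*x - 4*y - 4*sin(x)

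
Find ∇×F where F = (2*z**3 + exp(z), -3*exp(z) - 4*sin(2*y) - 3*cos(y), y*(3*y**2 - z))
(9*y**2 - z + 3*exp(z), 6*z**2 + exp(z), 0)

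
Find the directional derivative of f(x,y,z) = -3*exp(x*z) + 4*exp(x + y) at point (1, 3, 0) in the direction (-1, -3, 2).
sqrt(14)*(-8*exp(4) - 3)/7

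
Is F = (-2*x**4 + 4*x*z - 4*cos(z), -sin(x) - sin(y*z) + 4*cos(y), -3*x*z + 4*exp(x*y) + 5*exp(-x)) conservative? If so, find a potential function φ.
No, ∇×F = (4*x*exp(x*y) + y*cos(y*z), 4*x - 4*y*exp(x*y) + 3*z + 4*sin(z) + 5*exp(-x), -cos(x)) ≠ 0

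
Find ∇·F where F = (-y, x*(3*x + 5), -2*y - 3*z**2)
-6*z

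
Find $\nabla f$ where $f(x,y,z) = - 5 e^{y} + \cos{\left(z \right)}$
(0, -5*exp(y), -sin(z))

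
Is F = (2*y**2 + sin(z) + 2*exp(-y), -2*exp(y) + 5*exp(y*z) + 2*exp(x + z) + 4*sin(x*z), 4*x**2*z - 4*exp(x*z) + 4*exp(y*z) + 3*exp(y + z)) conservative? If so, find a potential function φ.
No, ∇×F = (-4*x*cos(x*z) - 5*y*exp(y*z) + 4*z*exp(y*z) - 2*exp(x + z) + 3*exp(y + z), -8*x*z + 4*z*exp(x*z) + cos(z), -4*y + 4*z*cos(x*z) + 2*exp(x + z) + 2*exp(-y)) ≠ 0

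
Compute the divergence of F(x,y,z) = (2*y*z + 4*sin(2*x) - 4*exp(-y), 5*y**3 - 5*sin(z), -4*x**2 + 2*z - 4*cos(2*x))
15*y**2 + 8*cos(2*x) + 2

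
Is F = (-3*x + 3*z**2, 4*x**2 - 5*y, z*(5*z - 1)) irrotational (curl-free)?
No, ∇×F = (0, 6*z, 8*x)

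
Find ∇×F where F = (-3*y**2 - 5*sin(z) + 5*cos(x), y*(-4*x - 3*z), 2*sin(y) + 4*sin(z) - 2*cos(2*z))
(3*y + 2*cos(y), -5*cos(z), 2*y)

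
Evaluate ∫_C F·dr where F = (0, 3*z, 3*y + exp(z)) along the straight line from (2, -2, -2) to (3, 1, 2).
-6 + 2*sinh(2)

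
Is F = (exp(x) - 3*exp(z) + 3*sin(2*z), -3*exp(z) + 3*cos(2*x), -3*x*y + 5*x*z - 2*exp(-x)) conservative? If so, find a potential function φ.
No, ∇×F = (-3*x + 3*exp(z), 3*y - 5*z - 3*exp(z) + 6*cos(2*z) - 2*exp(-x), -6*sin(2*x)) ≠ 0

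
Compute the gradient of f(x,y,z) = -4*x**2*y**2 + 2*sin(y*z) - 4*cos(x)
(-8*x*y**2 + 4*sin(x), -8*x**2*y + 2*z*cos(y*z), 2*y*cos(y*z))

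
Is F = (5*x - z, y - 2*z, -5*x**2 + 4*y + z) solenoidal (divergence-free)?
No, ∇·F = 7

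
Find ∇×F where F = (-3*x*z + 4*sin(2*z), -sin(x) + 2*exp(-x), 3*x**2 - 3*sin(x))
(0, -9*x + 3*cos(x) + 8*cos(2*z), -cos(x) - 2*exp(-x))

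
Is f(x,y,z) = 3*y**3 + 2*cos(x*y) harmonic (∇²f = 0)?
No, ∇²f = -2*x**2*cos(x*y) - 2*y**2*cos(x*y) + 18*y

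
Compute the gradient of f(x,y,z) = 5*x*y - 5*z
(5*y, 5*x, -5)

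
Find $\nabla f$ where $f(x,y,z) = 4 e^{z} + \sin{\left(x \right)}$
(cos(x), 0, 4*exp(z))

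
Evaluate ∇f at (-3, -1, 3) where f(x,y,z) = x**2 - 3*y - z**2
(-6, -3, -6)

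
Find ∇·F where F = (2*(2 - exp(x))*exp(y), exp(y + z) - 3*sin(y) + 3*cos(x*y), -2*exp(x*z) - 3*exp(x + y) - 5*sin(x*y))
-2*x*exp(x*z) - 3*x*sin(x*y) - 2*exp(x + y) + exp(y + z) - 3*cos(y)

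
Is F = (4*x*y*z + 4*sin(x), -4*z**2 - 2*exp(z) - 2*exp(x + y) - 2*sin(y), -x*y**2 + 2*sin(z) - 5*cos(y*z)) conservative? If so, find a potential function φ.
No, ∇×F = (-2*x*y + 5*z*sin(y*z) + 8*z + 2*exp(z), y*(4*x + y), -4*x*z - 2*exp(x + y)) ≠ 0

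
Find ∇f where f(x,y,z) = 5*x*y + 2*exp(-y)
(5*y, 5*x - 2*exp(-y), 0)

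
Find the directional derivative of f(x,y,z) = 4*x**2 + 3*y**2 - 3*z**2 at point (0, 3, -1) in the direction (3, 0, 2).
12*sqrt(13)/13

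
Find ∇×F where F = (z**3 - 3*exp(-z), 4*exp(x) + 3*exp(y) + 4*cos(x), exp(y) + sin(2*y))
(exp(y) + 2*cos(2*y), 3*z**2 + 3*exp(-z), 4*exp(x) - 4*sin(x))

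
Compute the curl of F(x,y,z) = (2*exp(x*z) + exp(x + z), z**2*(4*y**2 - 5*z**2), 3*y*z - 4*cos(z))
(z*(-8*y**2 + 20*z**2 + 3), 2*x*exp(x*z) + exp(x + z), 0)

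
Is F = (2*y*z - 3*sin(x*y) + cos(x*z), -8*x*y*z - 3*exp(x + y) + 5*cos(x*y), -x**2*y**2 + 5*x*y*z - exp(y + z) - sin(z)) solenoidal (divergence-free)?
No, ∇·F = 5*x*y - 8*x*z - 5*x*sin(x*y) - 3*y*cos(x*y) - z*sin(x*z) - 3*exp(x + y) - exp(y + z) - cos(z)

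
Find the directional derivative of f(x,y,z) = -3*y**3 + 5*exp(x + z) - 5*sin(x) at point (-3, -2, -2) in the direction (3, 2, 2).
sqrt(17)*(-72*exp(5) + 25 - 15*exp(5)*cos(3))*exp(-5)/17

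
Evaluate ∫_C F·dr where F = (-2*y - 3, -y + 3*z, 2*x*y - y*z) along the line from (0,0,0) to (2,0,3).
-6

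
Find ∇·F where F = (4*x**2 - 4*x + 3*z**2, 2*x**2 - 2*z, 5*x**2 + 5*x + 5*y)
8*x - 4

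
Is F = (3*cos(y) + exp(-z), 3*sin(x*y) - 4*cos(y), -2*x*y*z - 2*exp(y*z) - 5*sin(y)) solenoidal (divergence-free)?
No, ∇·F = -2*x*y + 3*x*cos(x*y) - 2*y*exp(y*z) + 4*sin(y)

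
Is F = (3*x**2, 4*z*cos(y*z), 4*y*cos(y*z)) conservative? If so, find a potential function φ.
Yes, F is conservative. φ = x**3 + 4*sin(y*z)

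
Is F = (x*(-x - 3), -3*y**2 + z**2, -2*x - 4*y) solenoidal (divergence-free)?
No, ∇·F = -2*x - 6*y - 3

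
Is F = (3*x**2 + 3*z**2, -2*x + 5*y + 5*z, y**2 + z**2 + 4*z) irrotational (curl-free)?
No, ∇×F = (2*y - 5, 6*z, -2)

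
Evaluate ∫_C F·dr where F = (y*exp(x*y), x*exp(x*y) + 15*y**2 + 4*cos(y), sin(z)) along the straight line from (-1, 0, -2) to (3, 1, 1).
-cos(1) + cos(2) + 4*sin(1) + 4 + exp(3)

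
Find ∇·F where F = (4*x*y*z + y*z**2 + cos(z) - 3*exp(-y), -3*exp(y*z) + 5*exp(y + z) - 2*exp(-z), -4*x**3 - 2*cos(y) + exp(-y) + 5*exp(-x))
4*y*z - 3*z*exp(y*z) + 5*exp(y + z)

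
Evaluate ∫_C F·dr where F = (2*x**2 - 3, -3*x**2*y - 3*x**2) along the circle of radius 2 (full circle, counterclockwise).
0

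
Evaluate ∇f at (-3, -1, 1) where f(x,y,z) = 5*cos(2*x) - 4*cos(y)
(10*sin(6), -4*sin(1), 0)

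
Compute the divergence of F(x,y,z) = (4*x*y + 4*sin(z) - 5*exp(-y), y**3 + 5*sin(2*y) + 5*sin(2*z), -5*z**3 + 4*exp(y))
3*y**2 + 4*y - 15*z**2 + 10*cos(2*y)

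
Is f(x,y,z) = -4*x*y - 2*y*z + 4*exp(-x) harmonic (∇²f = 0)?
No, ∇²f = 4*exp(-x)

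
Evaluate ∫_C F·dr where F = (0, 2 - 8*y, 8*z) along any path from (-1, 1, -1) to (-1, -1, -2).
8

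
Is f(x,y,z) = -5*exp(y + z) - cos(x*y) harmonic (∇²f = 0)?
No, ∇²f = x**2*cos(x*y) + y**2*cos(x*y) - 10*exp(y + z)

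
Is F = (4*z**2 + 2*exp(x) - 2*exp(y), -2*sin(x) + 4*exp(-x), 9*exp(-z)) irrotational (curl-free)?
No, ∇×F = (0, 8*z, 2*exp(y) - 2*cos(x) - 4*exp(-x))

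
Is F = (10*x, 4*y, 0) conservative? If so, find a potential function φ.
Yes, F is conservative. φ = 5*x**2 + 2*y**2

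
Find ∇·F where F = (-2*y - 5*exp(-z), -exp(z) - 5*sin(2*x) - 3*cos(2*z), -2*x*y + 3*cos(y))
0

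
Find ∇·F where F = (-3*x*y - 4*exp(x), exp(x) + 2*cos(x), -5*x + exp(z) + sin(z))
-3*y - 4*exp(x) + exp(z) + cos(z)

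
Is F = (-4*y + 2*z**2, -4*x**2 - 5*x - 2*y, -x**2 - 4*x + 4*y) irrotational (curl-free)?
No, ∇×F = (4, 2*x + 4*z + 4, -8*x - 1)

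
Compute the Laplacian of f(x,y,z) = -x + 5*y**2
10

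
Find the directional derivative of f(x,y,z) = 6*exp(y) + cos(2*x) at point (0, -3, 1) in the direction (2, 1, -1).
sqrt(6)*exp(-3)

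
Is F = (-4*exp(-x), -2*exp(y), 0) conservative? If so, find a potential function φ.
Yes, F is conservative. φ = -2*exp(y) + 4*exp(-x)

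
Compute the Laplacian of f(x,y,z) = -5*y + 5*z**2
10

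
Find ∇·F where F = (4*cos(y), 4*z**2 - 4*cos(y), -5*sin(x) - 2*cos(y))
4*sin(y)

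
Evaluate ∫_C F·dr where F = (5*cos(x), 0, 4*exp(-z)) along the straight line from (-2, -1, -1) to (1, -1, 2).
-4*exp(-2) + 5*sin(1) + 5*sin(2) + 4*E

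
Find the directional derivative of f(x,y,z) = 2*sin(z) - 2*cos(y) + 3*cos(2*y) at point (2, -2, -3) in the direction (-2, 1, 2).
2*sin(4) + 4*cos(3)/3 - 2*sin(2)/3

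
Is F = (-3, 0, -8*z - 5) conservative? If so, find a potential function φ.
Yes, F is conservative. φ = -3*x - 4*z**2 - 5*z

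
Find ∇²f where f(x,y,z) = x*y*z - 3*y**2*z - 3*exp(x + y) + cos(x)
-6*z - 6*exp(x + y) - cos(x)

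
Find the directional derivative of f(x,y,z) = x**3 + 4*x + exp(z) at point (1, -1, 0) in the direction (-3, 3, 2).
-19*sqrt(22)/22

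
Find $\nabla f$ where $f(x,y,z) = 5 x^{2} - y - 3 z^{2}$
(10*x, -1, -6*z)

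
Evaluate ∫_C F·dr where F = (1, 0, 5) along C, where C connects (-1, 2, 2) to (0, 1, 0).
-9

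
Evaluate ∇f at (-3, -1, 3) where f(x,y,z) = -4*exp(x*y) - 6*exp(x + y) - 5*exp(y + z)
(2*(-3 + 2*exp(7))*exp(-4), (-6 + (-5 + 12*E)*exp(6))*exp(-4), -5*exp(2))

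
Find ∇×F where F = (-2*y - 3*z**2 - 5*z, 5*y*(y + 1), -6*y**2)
(-12*y, -6*z - 5, 2)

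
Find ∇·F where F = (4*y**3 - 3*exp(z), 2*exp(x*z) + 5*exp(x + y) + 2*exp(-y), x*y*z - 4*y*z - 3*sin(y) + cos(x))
x*y - 4*y + 5*exp(x + y) - 2*exp(-y)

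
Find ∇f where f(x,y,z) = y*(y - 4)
(0, 2*y - 4, 0)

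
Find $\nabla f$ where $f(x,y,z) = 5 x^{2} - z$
(10*x, 0, -1)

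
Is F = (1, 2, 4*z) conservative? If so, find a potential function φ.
Yes, F is conservative. φ = x + 2*y + 2*z**2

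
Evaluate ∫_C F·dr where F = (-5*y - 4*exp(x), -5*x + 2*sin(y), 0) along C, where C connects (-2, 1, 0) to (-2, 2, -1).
-2*cos(2) + 2*cos(1) + 10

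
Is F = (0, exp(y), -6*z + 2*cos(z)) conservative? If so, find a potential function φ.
Yes, F is conservative. φ = -3*z**2 + exp(y) + 2*sin(z)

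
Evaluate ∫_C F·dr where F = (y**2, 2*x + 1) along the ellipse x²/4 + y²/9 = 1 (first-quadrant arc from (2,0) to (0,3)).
-9 + 3*pi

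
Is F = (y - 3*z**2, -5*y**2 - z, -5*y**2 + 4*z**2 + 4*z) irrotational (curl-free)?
No, ∇×F = (1 - 10*y, -6*z, -1)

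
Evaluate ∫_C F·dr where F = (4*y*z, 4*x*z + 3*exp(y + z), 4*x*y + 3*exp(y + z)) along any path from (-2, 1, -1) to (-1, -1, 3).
1 + 3*exp(2)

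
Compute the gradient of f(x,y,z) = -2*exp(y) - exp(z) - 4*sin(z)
(0, -2*exp(y), -exp(z) - 4*cos(z))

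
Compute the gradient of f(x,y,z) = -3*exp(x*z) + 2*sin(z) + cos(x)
(-3*z*exp(x*z) - sin(x), 0, -3*x*exp(x*z) + 2*cos(z))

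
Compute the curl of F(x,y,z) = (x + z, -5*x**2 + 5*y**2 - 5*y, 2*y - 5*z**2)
(2, 1, -10*x)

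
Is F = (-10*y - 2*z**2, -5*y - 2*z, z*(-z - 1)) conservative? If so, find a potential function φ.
No, ∇×F = (2, -4*z, 10) ≠ 0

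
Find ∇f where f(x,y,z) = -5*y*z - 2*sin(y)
(0, -5*z - 2*cos(y), -5*y)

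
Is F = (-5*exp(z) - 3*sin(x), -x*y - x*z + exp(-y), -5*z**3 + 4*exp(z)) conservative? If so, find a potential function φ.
No, ∇×F = (x, -5*exp(z), -y - z) ≠ 0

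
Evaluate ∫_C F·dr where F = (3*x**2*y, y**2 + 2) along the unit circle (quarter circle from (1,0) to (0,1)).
7/3 - 3*pi/16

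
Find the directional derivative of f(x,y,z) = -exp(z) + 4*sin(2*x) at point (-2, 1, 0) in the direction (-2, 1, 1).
-sqrt(6)*(16*cos(4) + 1)/6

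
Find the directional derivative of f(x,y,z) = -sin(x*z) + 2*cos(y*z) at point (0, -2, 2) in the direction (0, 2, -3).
20*sqrt(13)*sin(4)/13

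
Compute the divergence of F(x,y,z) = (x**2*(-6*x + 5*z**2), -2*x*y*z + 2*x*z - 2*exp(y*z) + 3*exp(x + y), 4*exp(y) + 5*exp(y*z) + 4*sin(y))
-18*x**2 + 10*x*z**2 - 2*x*z + 5*y*exp(y*z) - 2*z*exp(y*z) + 3*exp(x + y)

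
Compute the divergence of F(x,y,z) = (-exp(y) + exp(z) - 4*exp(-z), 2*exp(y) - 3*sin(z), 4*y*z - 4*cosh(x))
4*y + 2*exp(y)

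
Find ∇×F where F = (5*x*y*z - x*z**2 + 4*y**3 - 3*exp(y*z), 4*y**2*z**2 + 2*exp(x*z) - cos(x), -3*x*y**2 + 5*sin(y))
(-6*x*y - 2*x*exp(x*z) - 8*y**2*z + 5*cos(y), 5*x*y - 2*x*z + 3*y**2 - 3*y*exp(y*z), -5*x*z - 12*y**2 + 2*z*exp(x*z) + 3*z*exp(y*z) + sin(x))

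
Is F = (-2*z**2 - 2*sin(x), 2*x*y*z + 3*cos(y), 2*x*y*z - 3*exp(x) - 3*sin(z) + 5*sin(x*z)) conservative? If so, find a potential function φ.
No, ∇×F = (2*x*(-y + z), -2*y*z - 5*z*cos(x*z) - 4*z + 3*exp(x), 2*y*z) ≠ 0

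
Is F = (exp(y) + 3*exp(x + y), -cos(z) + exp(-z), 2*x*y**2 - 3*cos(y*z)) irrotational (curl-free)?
No, ∇×F = (4*x*y + 3*z*sin(y*z) - sin(z) + exp(-z), -2*y**2, -exp(y) - 3*exp(x + y))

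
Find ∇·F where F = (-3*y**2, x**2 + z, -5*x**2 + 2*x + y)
0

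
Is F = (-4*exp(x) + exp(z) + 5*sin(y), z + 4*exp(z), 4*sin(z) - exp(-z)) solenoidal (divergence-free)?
No, ∇·F = -4*exp(x) + 4*cos(z) + exp(-z)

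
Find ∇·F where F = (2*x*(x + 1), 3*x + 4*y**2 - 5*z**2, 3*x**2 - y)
4*x + 8*y + 2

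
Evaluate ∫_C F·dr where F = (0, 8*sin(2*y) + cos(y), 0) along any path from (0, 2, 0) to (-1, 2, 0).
0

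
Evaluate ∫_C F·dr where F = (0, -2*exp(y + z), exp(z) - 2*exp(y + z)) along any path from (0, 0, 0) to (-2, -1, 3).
-2*exp(2) + 1 + exp(3)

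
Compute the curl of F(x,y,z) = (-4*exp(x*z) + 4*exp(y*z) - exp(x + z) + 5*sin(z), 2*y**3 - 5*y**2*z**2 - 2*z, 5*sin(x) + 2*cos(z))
(10*y**2*z + 2, -4*x*exp(x*z) + 4*y*exp(y*z) - exp(x + z) - 5*cos(x) + 5*cos(z), -4*z*exp(y*z))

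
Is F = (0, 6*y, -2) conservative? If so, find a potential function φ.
Yes, F is conservative. φ = 3*y**2 - 2*z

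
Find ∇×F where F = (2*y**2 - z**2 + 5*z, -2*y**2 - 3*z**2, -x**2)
(6*z, 2*x - 2*z + 5, -4*y)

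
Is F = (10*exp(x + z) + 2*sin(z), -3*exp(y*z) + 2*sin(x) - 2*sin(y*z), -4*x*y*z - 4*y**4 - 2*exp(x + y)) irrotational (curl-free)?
No, ∇×F = (-4*x*z - 16*y**3 + 3*y*exp(y*z) + 2*y*cos(y*z) - 2*exp(x + y), 4*y*z + 2*exp(x + y) + 10*exp(x + z) + 2*cos(z), 2*cos(x))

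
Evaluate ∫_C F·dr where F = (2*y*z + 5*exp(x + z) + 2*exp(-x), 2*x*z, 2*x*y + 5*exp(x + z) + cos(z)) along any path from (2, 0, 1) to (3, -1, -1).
-5*exp(3) - 2*sin(1) - 2*exp(-3) + 2*exp(-2) + 6 + 5*exp(2)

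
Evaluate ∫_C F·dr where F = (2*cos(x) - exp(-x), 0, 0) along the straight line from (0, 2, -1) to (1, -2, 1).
-1 + exp(-1) + 2*sin(1)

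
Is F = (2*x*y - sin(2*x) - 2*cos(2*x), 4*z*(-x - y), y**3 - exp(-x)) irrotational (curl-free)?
No, ∇×F = (4*x + 3*y**2 + 4*y, -exp(-x), -2*x - 4*z)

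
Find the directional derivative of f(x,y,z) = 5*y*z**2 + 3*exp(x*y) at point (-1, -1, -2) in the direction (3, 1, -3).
4*sqrt(19)*(-10 - 3*E)/19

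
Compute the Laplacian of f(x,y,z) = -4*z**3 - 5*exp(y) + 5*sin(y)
-24*z - 5*exp(y) - 5*sin(y)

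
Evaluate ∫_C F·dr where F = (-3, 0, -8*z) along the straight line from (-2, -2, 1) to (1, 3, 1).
-9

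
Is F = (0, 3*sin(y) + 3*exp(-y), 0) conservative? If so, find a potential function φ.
Yes, F is conservative. φ = -3*cos(y) - 3*exp(-y)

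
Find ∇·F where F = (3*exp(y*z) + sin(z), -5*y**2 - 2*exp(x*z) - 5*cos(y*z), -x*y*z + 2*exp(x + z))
-x*y - 10*y + 5*z*sin(y*z) + 2*exp(x + z)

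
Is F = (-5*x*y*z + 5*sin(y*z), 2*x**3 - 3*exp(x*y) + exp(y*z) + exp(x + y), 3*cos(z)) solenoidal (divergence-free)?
No, ∇·F = -3*x*exp(x*y) - 5*y*z + z*exp(y*z) + exp(x + y) - 3*sin(z)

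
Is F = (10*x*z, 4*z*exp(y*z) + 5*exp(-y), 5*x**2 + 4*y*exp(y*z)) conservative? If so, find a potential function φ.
Yes, F is conservative. φ = 5*x**2*z + 4*exp(y*z) - 5*exp(-y)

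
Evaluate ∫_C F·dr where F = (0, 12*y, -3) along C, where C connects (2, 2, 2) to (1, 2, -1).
9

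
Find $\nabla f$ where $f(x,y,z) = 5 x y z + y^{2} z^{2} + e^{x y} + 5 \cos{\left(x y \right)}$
(y*(5*z + exp(x*y) - 5*sin(x*y)), 5*x*z + x*exp(x*y) - 5*x*sin(x*y) + 2*y*z**2, y*(5*x + 2*y*z))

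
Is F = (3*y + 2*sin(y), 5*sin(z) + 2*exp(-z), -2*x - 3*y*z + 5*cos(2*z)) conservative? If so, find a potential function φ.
No, ∇×F = (-3*z - 5*cos(z) + 2*exp(-z), 2, -2*cos(y) - 3) ≠ 0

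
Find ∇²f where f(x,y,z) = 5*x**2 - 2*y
10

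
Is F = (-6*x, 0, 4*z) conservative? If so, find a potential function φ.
Yes, F is conservative. φ = -3*x**2 + 2*z**2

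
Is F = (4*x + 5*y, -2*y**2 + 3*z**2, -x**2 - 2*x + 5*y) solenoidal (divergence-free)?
No, ∇·F = 4 - 4*y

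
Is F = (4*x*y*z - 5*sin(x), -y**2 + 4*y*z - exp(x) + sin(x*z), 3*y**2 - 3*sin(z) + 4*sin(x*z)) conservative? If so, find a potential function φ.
No, ∇×F = (-x*cos(x*z) + 2*y, 4*x*y - 4*z*cos(x*z), -4*x*z + z*cos(x*z) - exp(x)) ≠ 0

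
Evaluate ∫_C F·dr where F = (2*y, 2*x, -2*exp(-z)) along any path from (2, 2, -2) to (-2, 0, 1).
-2*exp(2) - 8 + 2*exp(-1)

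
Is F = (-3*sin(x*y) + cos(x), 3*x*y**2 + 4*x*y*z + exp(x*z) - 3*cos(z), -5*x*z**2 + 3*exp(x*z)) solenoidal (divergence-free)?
No, ∇·F = 6*x*y - 6*x*z + 3*x*exp(x*z) - 3*y*cos(x*y) - sin(x)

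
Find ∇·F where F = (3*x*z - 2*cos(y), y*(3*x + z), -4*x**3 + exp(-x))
3*x + 4*z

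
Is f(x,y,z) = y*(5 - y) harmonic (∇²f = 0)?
No, ∇²f = -2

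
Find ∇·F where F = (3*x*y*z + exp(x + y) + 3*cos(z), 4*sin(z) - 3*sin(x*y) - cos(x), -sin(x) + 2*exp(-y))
-3*x*cos(x*y) + 3*y*z + exp(x + y)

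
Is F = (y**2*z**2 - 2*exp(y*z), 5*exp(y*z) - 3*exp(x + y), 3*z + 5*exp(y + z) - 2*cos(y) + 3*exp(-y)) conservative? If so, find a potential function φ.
No, ∇×F = (-5*y*exp(y*z) + 5*exp(y + z) + 2*sin(y) - 3*exp(-y), 2*y*(y*z - exp(y*z)), -2*y*z**2 + 2*z*exp(y*z) - 3*exp(x + y)) ≠ 0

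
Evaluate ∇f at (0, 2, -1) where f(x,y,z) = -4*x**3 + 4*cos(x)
(0, 0, 0)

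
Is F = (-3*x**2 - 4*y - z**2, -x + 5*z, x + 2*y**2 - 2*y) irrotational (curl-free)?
No, ∇×F = (4*y - 7, -2*z - 1, 3)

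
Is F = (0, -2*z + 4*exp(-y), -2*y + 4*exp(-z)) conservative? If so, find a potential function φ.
Yes, F is conservative. φ = -2*y*z - 4*exp(-z) - 4*exp(-y)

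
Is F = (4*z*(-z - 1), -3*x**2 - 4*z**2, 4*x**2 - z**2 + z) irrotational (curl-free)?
No, ∇×F = (8*z, -8*x - 8*z - 4, -6*x)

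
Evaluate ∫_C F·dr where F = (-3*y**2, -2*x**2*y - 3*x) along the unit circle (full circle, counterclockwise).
-3*pi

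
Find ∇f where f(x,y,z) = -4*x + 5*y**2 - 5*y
(-4, 10*y - 5, 0)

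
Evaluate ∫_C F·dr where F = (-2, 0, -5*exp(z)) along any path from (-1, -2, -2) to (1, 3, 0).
-9 + 5*exp(-2)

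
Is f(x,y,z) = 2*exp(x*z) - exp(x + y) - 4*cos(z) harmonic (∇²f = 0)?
No, ∇²f = 2*x**2*exp(x*z) + 2*z**2*exp(x*z) - 2*exp(x + y) + 4*cos(z)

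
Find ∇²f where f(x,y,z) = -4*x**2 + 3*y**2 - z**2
-4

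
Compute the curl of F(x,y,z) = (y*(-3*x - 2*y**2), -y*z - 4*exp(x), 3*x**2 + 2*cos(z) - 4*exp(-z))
(y, -6*x, 3*x + 6*y**2 - 4*exp(x))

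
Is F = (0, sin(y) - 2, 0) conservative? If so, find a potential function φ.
Yes, F is conservative. φ = -2*y - cos(y)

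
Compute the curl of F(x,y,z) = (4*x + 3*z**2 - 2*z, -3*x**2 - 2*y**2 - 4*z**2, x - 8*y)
(8*z - 8, 6*z - 3, -6*x)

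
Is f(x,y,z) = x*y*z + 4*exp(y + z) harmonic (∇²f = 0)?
No, ∇²f = 8*exp(y + z)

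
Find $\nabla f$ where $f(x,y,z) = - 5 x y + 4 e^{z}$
(-5*y, -5*x, 4*exp(z))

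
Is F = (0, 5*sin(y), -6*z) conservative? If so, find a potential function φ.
Yes, F is conservative. φ = -3*z**2 - 5*cos(y)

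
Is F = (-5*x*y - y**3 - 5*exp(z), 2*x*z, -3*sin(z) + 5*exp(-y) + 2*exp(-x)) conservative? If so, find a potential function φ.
No, ∇×F = (-2*x - 5*exp(-y), -5*exp(z) + 2*exp(-x), 5*x + 3*y**2 + 2*z) ≠ 0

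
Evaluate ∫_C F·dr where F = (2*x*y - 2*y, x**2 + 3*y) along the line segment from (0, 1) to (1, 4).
43/2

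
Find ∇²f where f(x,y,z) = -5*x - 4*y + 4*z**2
8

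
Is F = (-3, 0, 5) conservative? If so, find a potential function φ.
Yes, F is conservative. φ = -3*x + 5*z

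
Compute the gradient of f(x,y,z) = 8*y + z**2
(0, 8, 2*z)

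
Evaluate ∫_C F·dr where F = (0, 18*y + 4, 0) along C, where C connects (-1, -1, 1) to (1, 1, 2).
8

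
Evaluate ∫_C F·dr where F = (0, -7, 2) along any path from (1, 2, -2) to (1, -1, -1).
23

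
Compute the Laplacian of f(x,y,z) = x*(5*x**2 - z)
30*x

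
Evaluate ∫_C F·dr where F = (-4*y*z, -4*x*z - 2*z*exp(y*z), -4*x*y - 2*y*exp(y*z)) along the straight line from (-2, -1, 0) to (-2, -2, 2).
-30 - 2*exp(-4)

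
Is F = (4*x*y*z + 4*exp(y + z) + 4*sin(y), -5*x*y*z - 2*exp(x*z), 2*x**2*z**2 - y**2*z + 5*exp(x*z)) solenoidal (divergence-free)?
No, ∇·F = 4*x**2*z - 5*x*z + 5*x*exp(x*z) - y**2 + 4*y*z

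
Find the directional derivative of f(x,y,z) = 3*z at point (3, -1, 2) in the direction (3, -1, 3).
9*sqrt(19)/19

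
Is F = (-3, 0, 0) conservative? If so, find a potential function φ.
Yes, F is conservative. φ = -3*x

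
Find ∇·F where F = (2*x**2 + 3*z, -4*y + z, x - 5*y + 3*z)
4*x - 1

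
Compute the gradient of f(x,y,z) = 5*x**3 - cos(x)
(15*x**2 + sin(x), 0, 0)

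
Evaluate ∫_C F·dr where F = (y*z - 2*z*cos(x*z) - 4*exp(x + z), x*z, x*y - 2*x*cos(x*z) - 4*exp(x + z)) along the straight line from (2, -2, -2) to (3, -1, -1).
-4*exp(2) - 1 + 2*sin(3) - 2*sin(4)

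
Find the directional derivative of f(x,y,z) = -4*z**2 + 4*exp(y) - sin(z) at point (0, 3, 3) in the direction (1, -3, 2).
-sqrt(14)*(cos(3) + 24 + 6*exp(3))/7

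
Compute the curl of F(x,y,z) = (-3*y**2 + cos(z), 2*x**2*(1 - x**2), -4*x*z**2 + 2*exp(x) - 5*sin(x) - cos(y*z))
(z*sin(y*z), 4*z**2 - 2*exp(x) - sin(z) + 5*cos(x), -8*x**3 + 4*x + 6*y)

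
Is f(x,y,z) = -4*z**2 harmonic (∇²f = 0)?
No, ∇²f = -8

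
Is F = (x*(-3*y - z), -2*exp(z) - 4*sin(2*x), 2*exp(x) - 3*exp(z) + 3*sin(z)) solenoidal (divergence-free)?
No, ∇·F = -3*y - z - 3*exp(z) + 3*cos(z)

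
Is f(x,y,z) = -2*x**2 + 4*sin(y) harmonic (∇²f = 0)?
No, ∇²f = -4*sin(y) - 4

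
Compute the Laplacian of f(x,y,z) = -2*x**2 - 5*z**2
-14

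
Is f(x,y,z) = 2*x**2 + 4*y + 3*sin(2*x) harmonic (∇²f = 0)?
No, ∇²f = 4 - 12*sin(2*x)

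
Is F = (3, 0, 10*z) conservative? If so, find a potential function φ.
Yes, F is conservative. φ = 3*x + 5*z**2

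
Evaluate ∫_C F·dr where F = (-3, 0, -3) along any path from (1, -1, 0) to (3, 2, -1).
-3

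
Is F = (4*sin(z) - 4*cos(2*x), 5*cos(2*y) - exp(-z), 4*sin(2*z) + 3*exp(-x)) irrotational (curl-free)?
No, ∇×F = (-exp(-z), 4*cos(z) + 3*exp(-x), 0)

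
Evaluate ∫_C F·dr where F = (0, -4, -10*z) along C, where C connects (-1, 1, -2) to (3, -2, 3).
-13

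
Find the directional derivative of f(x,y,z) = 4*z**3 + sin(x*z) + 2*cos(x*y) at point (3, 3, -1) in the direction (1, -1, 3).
4*sqrt(11)*(2*cos(3) + 9)/11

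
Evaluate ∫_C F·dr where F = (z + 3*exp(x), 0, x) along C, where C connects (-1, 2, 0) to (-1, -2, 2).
-2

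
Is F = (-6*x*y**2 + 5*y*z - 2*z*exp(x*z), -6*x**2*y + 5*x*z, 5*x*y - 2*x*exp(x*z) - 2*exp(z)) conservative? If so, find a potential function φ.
Yes, F is conservative. φ = -3*x**2*y**2 + 5*x*y*z - 2*exp(z) - 2*exp(x*z)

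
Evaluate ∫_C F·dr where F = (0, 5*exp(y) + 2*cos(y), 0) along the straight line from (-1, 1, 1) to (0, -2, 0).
-5*E - 2*sin(2) - 2*sin(1) + 5*exp(-2)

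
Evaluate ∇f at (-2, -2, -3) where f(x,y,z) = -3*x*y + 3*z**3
(6, 6, 81)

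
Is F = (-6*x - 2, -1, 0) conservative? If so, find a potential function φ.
Yes, F is conservative. φ = -3*x**2 - 2*x - y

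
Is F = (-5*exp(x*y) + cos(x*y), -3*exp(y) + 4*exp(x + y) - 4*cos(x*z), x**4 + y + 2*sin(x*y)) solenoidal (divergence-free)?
No, ∇·F = -5*y*exp(x*y) - y*sin(x*y) - 3*exp(y) + 4*exp(x + y)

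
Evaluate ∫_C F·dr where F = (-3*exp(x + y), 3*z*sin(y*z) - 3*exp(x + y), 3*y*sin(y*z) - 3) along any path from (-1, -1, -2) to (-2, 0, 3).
-18 + 3*cos(2)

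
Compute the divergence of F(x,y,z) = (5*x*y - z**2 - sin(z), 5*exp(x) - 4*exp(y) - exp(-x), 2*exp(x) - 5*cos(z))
5*y - 4*exp(y) + 5*sin(z)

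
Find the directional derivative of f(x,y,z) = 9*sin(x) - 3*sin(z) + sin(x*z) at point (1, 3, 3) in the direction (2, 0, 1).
2*sqrt(5)*(2*cos(3) + 9*cos(1))/5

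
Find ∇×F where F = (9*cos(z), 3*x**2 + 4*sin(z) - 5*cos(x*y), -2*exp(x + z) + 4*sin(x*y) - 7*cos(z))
(4*x*cos(x*y) - 4*cos(z), -4*y*cos(x*y) + 2*exp(x + z) - 9*sin(z), 6*x + 5*y*sin(x*y))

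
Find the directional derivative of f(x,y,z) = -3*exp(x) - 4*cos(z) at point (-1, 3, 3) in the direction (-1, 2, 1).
sqrt(6)*(4*E*sin(3) + 3)*exp(-1)/6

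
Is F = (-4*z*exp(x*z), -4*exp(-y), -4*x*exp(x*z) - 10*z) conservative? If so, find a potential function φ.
Yes, F is conservative. φ = -5*z**2 - 4*exp(x*z) + 4*exp(-y)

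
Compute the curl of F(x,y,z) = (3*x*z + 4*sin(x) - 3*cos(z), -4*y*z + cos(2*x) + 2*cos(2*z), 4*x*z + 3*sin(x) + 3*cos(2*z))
(4*y + 4*sin(2*z), 3*x - 4*z + 3*sin(z) - 3*cos(x), -2*sin(2*x))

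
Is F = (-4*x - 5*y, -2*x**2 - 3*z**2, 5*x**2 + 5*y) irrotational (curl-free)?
No, ∇×F = (6*z + 5, -10*x, 5 - 4*x)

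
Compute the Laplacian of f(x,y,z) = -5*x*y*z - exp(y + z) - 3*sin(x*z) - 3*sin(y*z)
3*x**2*sin(x*z) + 3*y**2*sin(y*z) + 3*z**2*sin(x*z) + 3*z**2*sin(y*z) - 2*exp(y + z)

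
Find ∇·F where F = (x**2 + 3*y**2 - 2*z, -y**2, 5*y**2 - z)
2*x - 2*y - 1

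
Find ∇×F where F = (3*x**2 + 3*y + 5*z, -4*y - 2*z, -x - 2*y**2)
(2 - 4*y, 6, -3)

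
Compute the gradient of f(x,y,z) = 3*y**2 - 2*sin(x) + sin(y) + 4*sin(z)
(-2*cos(x), 6*y + cos(y), 4*cos(z))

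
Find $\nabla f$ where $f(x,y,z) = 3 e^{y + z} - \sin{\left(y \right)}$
(0, 3*exp(y + z) - cos(y), 3*exp(y + z))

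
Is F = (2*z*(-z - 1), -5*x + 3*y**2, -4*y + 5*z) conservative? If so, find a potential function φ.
No, ∇×F = (-4, -4*z - 2, -5) ≠ 0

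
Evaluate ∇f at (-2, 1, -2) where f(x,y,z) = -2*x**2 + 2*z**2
(8, 0, -8)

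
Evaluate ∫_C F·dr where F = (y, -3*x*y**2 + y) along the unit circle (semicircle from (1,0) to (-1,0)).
-7*pi/8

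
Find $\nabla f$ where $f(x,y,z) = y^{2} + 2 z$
(0, 2*y, 2)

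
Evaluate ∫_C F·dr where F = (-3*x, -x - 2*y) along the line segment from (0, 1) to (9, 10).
-261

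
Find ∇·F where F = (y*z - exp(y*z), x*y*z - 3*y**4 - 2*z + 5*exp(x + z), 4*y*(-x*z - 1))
-4*x*y + x*z - 12*y**3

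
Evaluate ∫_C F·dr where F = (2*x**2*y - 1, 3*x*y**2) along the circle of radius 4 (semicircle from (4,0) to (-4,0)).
8 + 32*pi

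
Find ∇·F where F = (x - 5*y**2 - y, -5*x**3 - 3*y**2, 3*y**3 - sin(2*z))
-6*y - 2*cos(2*z) + 1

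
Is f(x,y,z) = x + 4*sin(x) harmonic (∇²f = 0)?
No, ∇²f = -4*sin(x)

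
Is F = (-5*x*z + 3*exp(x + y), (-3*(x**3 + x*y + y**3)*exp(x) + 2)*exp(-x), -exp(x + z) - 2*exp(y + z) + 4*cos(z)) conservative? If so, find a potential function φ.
No, ∇×F = (-2*exp(y + z), -5*x + exp(x + z), -9*x**2 - 3*y - 3*exp(x + y) - 2*exp(-x)) ≠ 0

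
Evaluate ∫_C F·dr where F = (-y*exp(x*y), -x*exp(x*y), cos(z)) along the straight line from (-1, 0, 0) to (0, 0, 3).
sin(3)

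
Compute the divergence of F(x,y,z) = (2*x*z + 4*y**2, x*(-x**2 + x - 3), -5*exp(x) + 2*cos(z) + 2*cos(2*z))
2*z - 2*sin(z) - 4*sin(2*z)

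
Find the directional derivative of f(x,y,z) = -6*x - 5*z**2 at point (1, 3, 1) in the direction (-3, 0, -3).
8*sqrt(2)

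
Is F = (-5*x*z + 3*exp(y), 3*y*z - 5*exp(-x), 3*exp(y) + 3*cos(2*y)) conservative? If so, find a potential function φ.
No, ∇×F = (-3*y + 3*exp(y) - 6*sin(2*y), -5*x, -3*exp(y) + 5*exp(-x)) ≠ 0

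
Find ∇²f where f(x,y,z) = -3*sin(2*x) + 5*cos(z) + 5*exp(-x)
12*sin(2*x) - 5*cos(z) + 5*exp(-x)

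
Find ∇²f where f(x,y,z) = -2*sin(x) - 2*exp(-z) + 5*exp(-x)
2*sin(x) - 2*exp(-z) + 5*exp(-x)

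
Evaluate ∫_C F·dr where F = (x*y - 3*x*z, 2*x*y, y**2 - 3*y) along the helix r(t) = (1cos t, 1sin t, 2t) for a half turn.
-32/3 - pi/2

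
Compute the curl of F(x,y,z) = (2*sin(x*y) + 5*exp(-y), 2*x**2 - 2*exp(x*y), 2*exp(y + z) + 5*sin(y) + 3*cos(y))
(2*exp(y + z) - 3*sin(y) + 5*cos(y), 0, -2*x*cos(x*y) + 4*x - 2*y*exp(x*y) + 5*exp(-y))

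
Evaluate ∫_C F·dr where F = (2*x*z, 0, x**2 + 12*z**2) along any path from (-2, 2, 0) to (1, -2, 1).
5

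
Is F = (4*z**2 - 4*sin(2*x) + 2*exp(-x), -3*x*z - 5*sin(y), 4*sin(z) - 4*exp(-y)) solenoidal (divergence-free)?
No, ∇·F = -8*cos(2*x) - 5*cos(y) + 4*cos(z) - 2*exp(-x)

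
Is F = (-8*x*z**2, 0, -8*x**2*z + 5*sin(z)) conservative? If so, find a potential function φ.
Yes, F is conservative. φ = -4*x**2*z**2 - 5*cos(z)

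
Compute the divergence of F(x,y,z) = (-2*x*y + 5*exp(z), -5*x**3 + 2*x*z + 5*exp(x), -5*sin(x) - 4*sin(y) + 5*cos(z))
-2*y - 5*sin(z)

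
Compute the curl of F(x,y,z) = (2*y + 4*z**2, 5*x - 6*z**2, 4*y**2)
(8*y + 12*z, 8*z, 3)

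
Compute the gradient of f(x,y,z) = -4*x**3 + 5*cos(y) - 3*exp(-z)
(-12*x**2, -5*sin(y), 3*exp(-z))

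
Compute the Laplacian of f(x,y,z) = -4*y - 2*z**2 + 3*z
-4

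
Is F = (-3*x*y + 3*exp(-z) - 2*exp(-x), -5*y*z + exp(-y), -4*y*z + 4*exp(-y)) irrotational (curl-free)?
No, ∇×F = (5*y - 4*z - 4*exp(-y), -3*exp(-z), 3*x)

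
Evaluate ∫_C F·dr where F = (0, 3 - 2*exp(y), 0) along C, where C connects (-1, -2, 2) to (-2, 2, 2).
12 - 4*sinh(2)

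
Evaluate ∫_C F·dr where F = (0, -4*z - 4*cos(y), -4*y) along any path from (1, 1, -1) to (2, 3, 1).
-16 - 4*sin(3) + 4*sin(1)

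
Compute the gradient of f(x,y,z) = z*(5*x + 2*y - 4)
(5*z, 2*z, 5*x + 2*y - 4)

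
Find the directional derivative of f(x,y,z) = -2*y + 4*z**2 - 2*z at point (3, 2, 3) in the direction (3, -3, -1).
-16*sqrt(19)/19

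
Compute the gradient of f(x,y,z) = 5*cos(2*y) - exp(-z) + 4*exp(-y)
(0, -10*sin(2*y) - 4*exp(-y), exp(-z))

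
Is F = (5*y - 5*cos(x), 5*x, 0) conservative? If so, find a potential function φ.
Yes, F is conservative. φ = 5*x*y - 5*sin(x)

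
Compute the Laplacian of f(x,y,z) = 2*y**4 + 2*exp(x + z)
24*y**2 + 4*exp(x + z)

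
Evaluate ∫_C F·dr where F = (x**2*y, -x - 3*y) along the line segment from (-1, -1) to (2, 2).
-9/4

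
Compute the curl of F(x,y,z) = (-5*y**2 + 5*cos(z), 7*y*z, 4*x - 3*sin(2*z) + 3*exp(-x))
(-7*y, -5*sin(z) - 4 + 3*exp(-x), 10*y)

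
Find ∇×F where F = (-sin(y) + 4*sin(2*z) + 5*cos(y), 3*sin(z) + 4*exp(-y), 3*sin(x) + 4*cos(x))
(-3*cos(z), 4*sin(x) - 3*cos(x) + 8*cos(2*z), 5*sin(y) + cos(y))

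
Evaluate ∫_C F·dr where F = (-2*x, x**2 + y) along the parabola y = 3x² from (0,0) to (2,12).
92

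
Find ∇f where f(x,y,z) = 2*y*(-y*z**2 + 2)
(0, -4*y*z**2 + 4, -4*y**2*z)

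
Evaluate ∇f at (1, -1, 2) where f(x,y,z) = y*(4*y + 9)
(0, 1, 0)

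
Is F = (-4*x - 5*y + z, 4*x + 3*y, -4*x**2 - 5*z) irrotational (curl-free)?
No, ∇×F = (0, 8*x + 1, 9)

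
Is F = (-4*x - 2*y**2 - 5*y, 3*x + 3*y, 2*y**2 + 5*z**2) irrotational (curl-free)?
No, ∇×F = (4*y, 0, 4*y + 8)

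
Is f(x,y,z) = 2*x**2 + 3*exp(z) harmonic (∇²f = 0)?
No, ∇²f = 3*exp(z) + 4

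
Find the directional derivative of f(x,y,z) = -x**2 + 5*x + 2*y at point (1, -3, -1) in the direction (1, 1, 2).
5*sqrt(6)/6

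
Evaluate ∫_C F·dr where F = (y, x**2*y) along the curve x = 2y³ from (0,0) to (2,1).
2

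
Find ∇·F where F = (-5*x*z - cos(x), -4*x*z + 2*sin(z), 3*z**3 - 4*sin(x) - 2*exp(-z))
9*z**2 - 5*z + sin(x) + 2*exp(-z)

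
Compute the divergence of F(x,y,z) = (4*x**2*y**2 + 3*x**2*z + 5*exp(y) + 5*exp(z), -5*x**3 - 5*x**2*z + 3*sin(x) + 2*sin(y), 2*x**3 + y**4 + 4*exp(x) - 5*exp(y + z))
8*x*y**2 + 6*x*z - 5*exp(y + z) + 2*cos(y)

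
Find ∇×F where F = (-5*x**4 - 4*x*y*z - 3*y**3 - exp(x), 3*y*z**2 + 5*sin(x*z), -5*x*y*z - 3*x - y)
(-5*x*z - 5*x*cos(x*z) - 6*y*z - 1, -4*x*y + 5*y*z + 3, 4*x*z + 9*y**2 + 5*z*cos(x*z))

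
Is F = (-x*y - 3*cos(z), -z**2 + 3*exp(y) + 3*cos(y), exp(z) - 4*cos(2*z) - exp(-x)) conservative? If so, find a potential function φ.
No, ∇×F = (2*z, 3*sin(z) - exp(-x), x) ≠ 0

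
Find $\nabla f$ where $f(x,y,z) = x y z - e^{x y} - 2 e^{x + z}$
(y*z - y*exp(x*y) - 2*exp(x + z), x*(z - exp(x*y)), x*y - 2*exp(x + z))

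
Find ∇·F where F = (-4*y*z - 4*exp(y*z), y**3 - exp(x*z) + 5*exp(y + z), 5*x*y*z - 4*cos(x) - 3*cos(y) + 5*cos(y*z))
5*x*y + 3*y**2 - 5*y*sin(y*z) + 5*exp(y + z)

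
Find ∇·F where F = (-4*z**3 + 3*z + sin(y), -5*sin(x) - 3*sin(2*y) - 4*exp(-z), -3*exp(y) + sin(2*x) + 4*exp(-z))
-6*cos(2*y) - 4*exp(-z)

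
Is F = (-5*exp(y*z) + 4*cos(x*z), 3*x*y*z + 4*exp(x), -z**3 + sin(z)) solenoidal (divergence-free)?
No, ∇·F = 3*x*z - 3*z**2 - 4*z*sin(x*z) + cos(z)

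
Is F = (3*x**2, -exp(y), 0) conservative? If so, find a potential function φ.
Yes, F is conservative. φ = x**3 - exp(y)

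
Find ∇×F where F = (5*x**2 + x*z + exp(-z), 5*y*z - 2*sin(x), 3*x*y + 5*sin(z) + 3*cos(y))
(3*x - 5*y - 3*sin(y), x - 3*y - exp(-z), -2*cos(x))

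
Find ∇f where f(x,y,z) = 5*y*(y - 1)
(0, 10*y - 5, 0)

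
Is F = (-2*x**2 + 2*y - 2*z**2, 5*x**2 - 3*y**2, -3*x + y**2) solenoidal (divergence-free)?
No, ∇·F = -4*x - 6*y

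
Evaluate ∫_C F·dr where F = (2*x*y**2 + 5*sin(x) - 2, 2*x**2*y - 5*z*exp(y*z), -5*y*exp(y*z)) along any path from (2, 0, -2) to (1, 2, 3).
-5*exp(6) - 5*cos(1) + 5*cos(2) + 11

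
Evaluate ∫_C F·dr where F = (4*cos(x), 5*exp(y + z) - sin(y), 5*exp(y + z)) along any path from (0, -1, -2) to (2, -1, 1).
-5*exp(-3) + 4*sin(2) + 5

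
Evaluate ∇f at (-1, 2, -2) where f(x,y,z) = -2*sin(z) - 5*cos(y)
(0, 5*sin(2), -2*cos(2))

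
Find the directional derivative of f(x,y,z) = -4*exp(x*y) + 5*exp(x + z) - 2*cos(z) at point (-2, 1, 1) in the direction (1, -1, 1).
2*sqrt(3)*(-6 + exp(2)*sin(1) + 5*E)*exp(-2)/3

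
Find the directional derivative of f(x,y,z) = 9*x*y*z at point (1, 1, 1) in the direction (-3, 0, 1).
-9*sqrt(10)/5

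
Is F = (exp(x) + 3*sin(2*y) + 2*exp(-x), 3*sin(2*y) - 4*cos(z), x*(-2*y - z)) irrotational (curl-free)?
No, ∇×F = (-2*x - 4*sin(z), 2*y + z, -6*cos(2*y))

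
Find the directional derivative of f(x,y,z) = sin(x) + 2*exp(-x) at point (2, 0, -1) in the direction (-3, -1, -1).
3*sqrt(11)*(2 - exp(2)*cos(2))*exp(-2)/11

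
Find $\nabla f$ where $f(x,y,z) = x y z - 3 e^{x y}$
(y*(z - 3*exp(x*y)), x*(z - 3*exp(x*y)), x*y)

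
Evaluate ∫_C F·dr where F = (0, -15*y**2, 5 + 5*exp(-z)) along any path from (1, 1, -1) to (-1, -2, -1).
45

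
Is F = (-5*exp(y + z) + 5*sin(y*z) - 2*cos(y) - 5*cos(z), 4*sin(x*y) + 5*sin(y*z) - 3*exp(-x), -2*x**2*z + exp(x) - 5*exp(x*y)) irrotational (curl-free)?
No, ∇×F = (-5*x*exp(x*y) - 5*y*cos(y*z), 4*x*z + 5*y*exp(x*y) + 5*y*cos(y*z) - exp(x) - 5*exp(y + z) + 5*sin(z), 4*y*cos(x*y) - 5*z*cos(y*z) + 5*exp(y + z) - 2*sin(y) + 3*exp(-x))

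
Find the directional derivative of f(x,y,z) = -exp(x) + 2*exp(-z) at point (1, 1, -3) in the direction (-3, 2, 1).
sqrt(14)*E*(3 - 2*exp(2))/14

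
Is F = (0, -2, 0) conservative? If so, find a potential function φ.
Yes, F is conservative. φ = -2*y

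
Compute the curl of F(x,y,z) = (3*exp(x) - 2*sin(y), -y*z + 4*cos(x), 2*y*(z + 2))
(y + 2*z + 4, 0, -4*sin(x) + 2*cos(y))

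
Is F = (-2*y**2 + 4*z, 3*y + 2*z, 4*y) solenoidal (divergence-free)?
No, ∇·F = 3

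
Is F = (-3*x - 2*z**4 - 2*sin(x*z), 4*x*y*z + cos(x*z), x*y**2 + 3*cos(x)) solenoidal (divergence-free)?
No, ∇·F = 4*x*z - 2*z*cos(x*z) - 3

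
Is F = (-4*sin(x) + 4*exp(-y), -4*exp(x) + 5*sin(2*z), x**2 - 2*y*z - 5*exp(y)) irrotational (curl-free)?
No, ∇×F = (-2*z - 5*exp(y) - 10*cos(2*z), -2*x, -4*exp(x) + 4*exp(-y))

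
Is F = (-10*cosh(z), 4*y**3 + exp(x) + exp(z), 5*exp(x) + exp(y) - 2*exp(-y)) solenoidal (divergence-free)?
No, ∇·F = 12*y**2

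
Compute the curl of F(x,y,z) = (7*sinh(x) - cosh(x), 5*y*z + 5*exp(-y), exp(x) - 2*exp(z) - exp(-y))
(-5*y + exp(-y), -exp(x), 0)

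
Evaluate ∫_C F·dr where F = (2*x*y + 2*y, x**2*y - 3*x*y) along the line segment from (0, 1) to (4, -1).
-4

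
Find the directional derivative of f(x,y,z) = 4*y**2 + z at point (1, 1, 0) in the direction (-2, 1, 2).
10/3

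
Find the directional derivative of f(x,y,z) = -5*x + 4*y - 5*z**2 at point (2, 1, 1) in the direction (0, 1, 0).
4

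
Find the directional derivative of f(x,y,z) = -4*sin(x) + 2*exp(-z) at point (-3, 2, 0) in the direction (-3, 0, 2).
4*sqrt(13)*(3*cos(3) - 1)/13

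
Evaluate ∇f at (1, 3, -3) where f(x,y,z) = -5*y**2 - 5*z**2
(0, -30, 30)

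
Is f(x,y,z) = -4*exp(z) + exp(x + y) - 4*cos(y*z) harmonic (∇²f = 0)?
No, ∇²f = 4*y**2*cos(y*z) + 4*z**2*cos(y*z) - 4*exp(z) + 2*exp(x + y)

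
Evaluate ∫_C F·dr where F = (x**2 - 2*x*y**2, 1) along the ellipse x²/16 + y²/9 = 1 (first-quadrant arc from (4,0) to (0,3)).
161/3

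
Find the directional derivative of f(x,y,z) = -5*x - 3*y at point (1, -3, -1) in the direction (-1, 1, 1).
2*sqrt(3)/3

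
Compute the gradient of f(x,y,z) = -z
(0, 0, -1)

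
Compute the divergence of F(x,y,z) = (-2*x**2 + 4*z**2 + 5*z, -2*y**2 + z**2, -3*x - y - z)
-4*x - 4*y - 1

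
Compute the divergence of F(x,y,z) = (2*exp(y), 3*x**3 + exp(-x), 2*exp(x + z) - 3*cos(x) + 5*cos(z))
2*exp(x + z) - 5*sin(z)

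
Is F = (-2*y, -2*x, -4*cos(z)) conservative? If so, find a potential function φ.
Yes, F is conservative. φ = -2*x*y - 4*sin(z)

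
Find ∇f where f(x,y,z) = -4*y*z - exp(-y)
(0, -4*z + exp(-y), -4*y)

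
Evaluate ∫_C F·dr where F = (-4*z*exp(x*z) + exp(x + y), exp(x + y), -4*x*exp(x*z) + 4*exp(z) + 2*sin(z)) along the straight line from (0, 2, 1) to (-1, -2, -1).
-8*E - exp(2) + exp(-3) + 4*exp(-1) + 4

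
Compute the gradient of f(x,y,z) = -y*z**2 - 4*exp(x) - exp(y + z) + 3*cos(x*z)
(-3*z*sin(x*z) - 4*exp(x), -z**2 - exp(y + z), -3*x*sin(x*z) - 2*y*z - exp(y + z))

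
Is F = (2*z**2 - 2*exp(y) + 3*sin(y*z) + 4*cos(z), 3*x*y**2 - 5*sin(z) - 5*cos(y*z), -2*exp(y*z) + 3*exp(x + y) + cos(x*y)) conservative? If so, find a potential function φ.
No, ∇×F = (-x*sin(x*y) - 5*y*sin(y*z) - 2*z*exp(y*z) + 3*exp(x + y) + 5*cos(z), y*sin(x*y) + 3*y*cos(y*z) + 4*z - 3*exp(x + y) - 4*sin(z), 3*y**2 - 3*z*cos(y*z) + 2*exp(y)) ≠ 0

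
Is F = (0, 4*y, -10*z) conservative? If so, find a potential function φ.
Yes, F is conservative. φ = 2*y**2 - 5*z**2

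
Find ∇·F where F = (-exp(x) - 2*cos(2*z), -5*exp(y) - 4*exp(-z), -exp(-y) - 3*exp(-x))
-exp(x) - 5*exp(y)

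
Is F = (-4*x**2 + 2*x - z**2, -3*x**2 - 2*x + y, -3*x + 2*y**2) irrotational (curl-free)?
No, ∇×F = (4*y, 3 - 2*z, -6*x - 2)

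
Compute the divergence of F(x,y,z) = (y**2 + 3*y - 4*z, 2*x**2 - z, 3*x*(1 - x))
0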